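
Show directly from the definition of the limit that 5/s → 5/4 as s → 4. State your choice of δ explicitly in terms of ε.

Let ε > 0 be given. We seek δ > 0 such that 0 < |s − 4| < δ implies |5/s − (5/4)| < ε.
|5/s − (5/4)| = 5·|4 − s|/(4·|s|) = 5|s − 4|/(4|s|).
Require δ ≤ 2 so that |s| > 4 − 2 = 2, hence 4|s| > 8.
Then |5/s − (5/4)| < 5|s − 4|/8, which is < ε when |s − 4| < (8/5)ε.
Take δ = min(2, (8/5)ε). Then 0 < |s − 4| < δ gives both |s − 4| < 2 and |s − 4| < (8/5)ε, so |5/s − (5/4)| < ε.

δ = min(2, (8/5)ε)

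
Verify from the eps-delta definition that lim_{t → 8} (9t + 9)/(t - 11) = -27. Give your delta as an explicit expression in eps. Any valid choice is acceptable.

delta = min(3/2, (1/24)eps)

Suppose eps > 0. We want delta > 0 with 0 < |t − 8| < delta ⇒ |(9t + 9)/(t - 11) + 27| < eps.
Combining over a common denominator, (9t + 9)/(t - 11) + 27 = [(9t + 9)·(-3) − 81·(t - 11)] / [(-3)·(t - 11)] = -108(t − 8) / ((-3)(t - 11)).
So |(9t + 9)/(t - 11) + 27| = 108|t − 8| / (3·|t − 11|).
Require delta ≤ 3/2, so |t − 11| ≥ |-3| − |t − 8| > 3 − 3/2 = 3/2.
Hence |(9t + 9)/(t - 11) + 27| < 108|t − 8|/(3·(3/2)) = 24|t − 8|, which is < eps once |t − 8| < (1/24)eps.
Take delta = min(3/2, (1/24)eps). Then 0 < |t − 8| < delta forces both bounds, so |(9t + 9)/(t - 11) + 27| < eps.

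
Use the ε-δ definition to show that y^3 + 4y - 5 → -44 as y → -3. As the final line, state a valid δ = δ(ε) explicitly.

Let ε > 0. We want δ > 0 such that 0 < |y + 3| < δ implies |(y^3 + 4y - 5) + 44| < ε.
(y^3 + 4y - 5) + 44 = y^3 + 4y + 39 = (y + 3)(y^2 - 3y + 13).
So |(y^3 + 4y - 5) + 44| = |y + 3|·|y^2 - 3y + 13|.
Require δ ≤ 1. Then |y + 3| < 1 gives |y| < 4, and by the triangle inequality |y^2 - 3y + 13| ≤ 4^2 + 3·4 + 13 = 41.
Hence |(y^3 + 4y - 5) + 44| ≤ 41|y + 3| < ε provided |y + 3| < ε/41.
Choosing δ = min(1, ε/41) ensures both conditions, hence |(y^3 + 4y - 5) + 44| < ε.

δ = min(1, ε/41)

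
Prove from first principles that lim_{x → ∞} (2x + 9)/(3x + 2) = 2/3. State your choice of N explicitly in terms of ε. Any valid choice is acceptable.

Suppose ε > 0. We seek N > 0 such that x > N implies |(2x + 9)/(3x + 2) − (2/3)| < ε.
(2x + 9)/(3x + 2) − (2/3) = (3(2x + 9) − 2(3x + 2)) / (3(3x + 2)) = 23/(3(3x + 2)).
For x > 0 we have 3x + 2 > 3x, so |(2x + 9)/(3x + 2) − (2/3)| = 23/(3(3x + 2)) < 23/(3·3x) = (23/9)/x.
Thus |(2x + 9)/(3x + 2) − (2/3)| < ε whenever x > (23/9)/ε.
Take N = (23/9)/ε. If x > N then |(2x + 9)/(3x + 2) − (2/3)| < (23/9)/x < ε.

N = (23/9)/ε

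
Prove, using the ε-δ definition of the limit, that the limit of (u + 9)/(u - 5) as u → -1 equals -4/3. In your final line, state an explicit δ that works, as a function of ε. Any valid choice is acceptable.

δ = min(3, (9/7)ε)

Let ε > 0 be given. We want δ > 0 with 0 < |u + 1| < δ ⇒ |(u + 9)/(u - 5) + 4/3| < ε.
Combining over a common denominator, (u + 9)/(u - 5) + 4/3 = [(u + 9)·(-6) − 8·(u - 5)] / [(-6)·(u - 5)] = -14(u + 1) / ((-6)(u - 5)).
So |(u + 9)/(u - 5) + 4/3| = 14|u + 1| / (6·|u − 5|).
Require δ ≤ 3, so |u − 5| ≥ |-6| − |u + 1| > 6 − 3 = 3.
Hence |(u + 9)/(u - 5) + 4/3| < 14|u + 1|/(6·3) = (7/9)|u + 1|, which is < ε once |u + 1| < (9/7)ε.
Take δ = min(3, (9/7)ε). Then 0 < |u + 1| < δ forces both bounds, so |(u + 9)/(u - 5) + 4/3| < ε.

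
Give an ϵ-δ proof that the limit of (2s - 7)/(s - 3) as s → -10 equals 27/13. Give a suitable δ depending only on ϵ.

Fix ϵ > 0. We want δ > 0 with 0 < |s + 10| < δ ⇒ |(2s - 7)/(s - 3) − (27/13)| < ϵ.
Combining over a common denominator, (2s - 7)/(s - 3) − (27/13) = [(2s - 7)·(-13) − (-27)·(s - 3)] / [(-13)·(s - 3)] = 1(s + 10) / ((-13)(s - 3)).
So |(2s - 7)/(s - 3) − (27/13)| = |s + 10| / (13·|s − 3|).
Restrict δ ≤ 13/2. Then |s + 10| < 13/2 gives |s − 3| = |(s + 10) + (-13)| ≥ 13 − 13/2 = 13/2.
Hence |(2s - 7)/(s - 3) − (27/13)| < |s + 10|/(13·(13/2)) = (2/169)|s + 10|, which is < ϵ once |s + 10| < (169/2)ϵ.
Take δ = min(13/2, (169/2)ϵ). Then 0 < |s + 10| < δ forces both bounds, so |(2s - 7)/(s - 3) − (27/13)| < ϵ.

δ = min(13/2, (169/2)ϵ)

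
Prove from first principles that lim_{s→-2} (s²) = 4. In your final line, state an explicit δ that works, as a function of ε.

Let ε > 0. We seek δ > 0 with 0 < |s + 2| < δ ⇒ |s² − 4| < ε.
Factor: s² − 4 = (s + 2)(s - 2), so |s² − 4| = |s + 2|·|s - 2|.
Restrict δ ≤ 1. Then |s + 2| < 1 gives |s| < 3, so by the triangle inequality |s - 2| ≤ 3 + 2 = 5.
Hence |s² − 4| ≤ 5|s + 2|, which is < ε once |s + 2| < ε/5.
Take δ = min(1, ε/5). If 0 < |s + 2| < δ then both bounds hold and |s² − 4| ≤ 5|s + 2| < 5·(ε/5) = ε.

δ = min(1, ε/5)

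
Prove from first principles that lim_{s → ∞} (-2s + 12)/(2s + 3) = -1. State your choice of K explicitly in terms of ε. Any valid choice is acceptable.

K = (15/2)/ε

Let ε > 0. We seek K > 0 such that s > K implies |(-2s + 12)/(2s + 3) + 1| < ε.
(-2s + 12)/(2s + 3) + 1 = (2(-2s + 12) − (-2)(2s + 3)) / (2(2s + 3)) = 30/(2(2s + 3)).
For s > 0 we have 2s + 3 > 2s, so |(-2s + 12)/(2s + 3) + 1| = 30/(2(2s + 3)) < 30/(2·2s) = (15/2)/s.
Thus |(-2s + 12)/(2s + 3) + 1| < ε whenever s > (15/2)/ε.
Take K = (15/2)/ε. If s > K then |(-2s + 12)/(2s + 3) + 1| < (15/2)/s < ε.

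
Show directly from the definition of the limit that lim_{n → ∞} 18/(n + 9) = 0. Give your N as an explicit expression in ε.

N = 18/ε

Let ε > 0 be given. For n ≥ 1, |18/(n + 9) − 0| = 18/(n + 9) ≤ 18/n.
We need 18/n < ε, i.e. n > 18/ε.
Take N = 18/ε. If n > N then |18/(n + 9)| ≤ 18/n < ε.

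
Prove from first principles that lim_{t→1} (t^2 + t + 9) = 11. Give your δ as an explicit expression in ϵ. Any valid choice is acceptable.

Let ϵ > 0 be given. We want δ > 0 such that 0 < |t − 1| < δ implies |(t^2 + t + 9) − 11| < ϵ.
(t^2 + t + 9) − 11 = t^2 + t - 2 = (t − 1)(t + 2).
So |(t^2 + t + 9) − 11| = |t − 1|·|t + 2|.
Assume first that |t − 1| < 1, so |t| < 2. Then |t + 2| ≤ 2 + 2 = 4.
Hence |(t^2 + t + 9) − 11| ≤ 4|t − 1| < ϵ provided |t − 1| < ϵ/4.
Choosing δ = min(1, ϵ/4) ensures both conditions, hence |(t^2 + t + 9) − 11| < ϵ.

δ = min(1, ϵ/4)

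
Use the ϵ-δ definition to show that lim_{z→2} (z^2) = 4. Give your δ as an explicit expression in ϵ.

δ = min(1, ϵ/5)

Fix ϵ > 0. We seek δ > 0 with 0 < |z − 2| < δ ⇒ |z^2 − 4| < ϵ.
Factor: z^2 − 4 = (z − 2)(z + 2), so |z^2 − 4| = |z − 2|·|z + 2|.
Restrict δ ≤ 1. Then |z − 2| < 1 gives |z| < 3, so by the triangle inequality |z + 2| ≤ 3 + 2 = 5.
Hence |z^2 − 4| ≤ 5|z − 2|, which is < ϵ once |z − 2| < ϵ/5.
Take δ = min(1, ϵ/5). If 0 < |z − 2| < δ then both bounds hold and |z^2 − 4| ≤ 5|z − 2| < 5·(ϵ/5) = ϵ.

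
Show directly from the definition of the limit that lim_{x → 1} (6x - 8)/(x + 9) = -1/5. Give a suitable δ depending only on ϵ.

δ = min(5, (25/31)ϵ)

Let ϵ > 0. We want δ > 0 with 0 < |x − 1| < δ ⇒ |(6x - 8)/(x + 9) + 1/5| < ϵ.
Combining over a common denominator, (6x - 8)/(x + 9) + 1/5 = [(6x - 8)·10 − (-2)·(x + 9)] / [10·(x + 9)] = 62(x − 1) / (10(x + 9)).
So |(6x - 8)/(x + 9) + 1/5| = 62|x − 1| / (10·|x + 9|).
Require δ ≤ 5, so |x + 9| ≥ |10| − |x − 1| > 10 − 5 = 5.
Hence |(6x - 8)/(x + 9) + 1/5| < 62|x − 1|/(10·5) = (31/25)|x − 1|, which is < ϵ once |x − 1| < (25/31)ϵ.
Take δ = min(5, (25/31)ϵ). Then 0 < |x − 1| < δ forces both bounds, so |(6x - 8)/(x + 9) + 1/5| < ϵ.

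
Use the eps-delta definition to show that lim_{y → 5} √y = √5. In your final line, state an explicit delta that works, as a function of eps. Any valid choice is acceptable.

Let eps > 0 be given. We want delta > 0 such that 0 < |y − 5| < delta implies |√y − √5| < eps.
Multiplying by the conjugate, |√y − √5| = |y − 5|/(√y + √5).
Restrict delta ≤ 5 so that |y − 5| < 5 forces y > 0, and then √y + √5 > √5.
Hence |√y − √5| < |y − 5|/√5, which is < eps once |y − 5| < √5·eps.
Take delta = min(5, √5·eps). If 0 < |y − 5| < delta then y > 0 and |√y − √5| < |y − 5|/√5 < eps.

delta = min(5, √5·eps)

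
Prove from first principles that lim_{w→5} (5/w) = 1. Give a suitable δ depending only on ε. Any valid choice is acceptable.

δ = min(5/2, (5/2)ε)

Let ε > 0 be given. We seek δ > 0 such that 0 < |w − 5| < δ implies |5/w − 1| < ε.
|5/w − 1| = 5·|5 − w|/(5·|w|) = 5|w − 5|/(5|w|).
Restrict δ ≤ 5/2. Then |w − 5| < 5/2 gives |w| > 5/2, so 5|w| > 25/2.
Then |5/w − 1| < 5|w − 5|/(25/2), which is < ε when |w − 5| < (5/2)ε.
Take δ = min(5/2, (5/2)ε). Then 0 < |w − 5| < δ gives both |w − 5| < 5/2 and |w − 5| < (5/2)ε, so |5/w − 1| < ε.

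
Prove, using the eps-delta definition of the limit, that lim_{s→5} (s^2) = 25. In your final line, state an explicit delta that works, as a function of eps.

delta = min(1, eps/11)

Let eps > 0 be given. We seek delta > 0 with 0 < |s − 5| < delta ⇒ |s^2 − 25| < eps.
Factor: s^2 − 25 = (s − 5)(s + 5), so |s^2 − 25| = |s − 5|·|s + 5|.
Restrict delta ≤ 1. Then |s − 5| < 1 gives |s| < 6, so by the triangle inequality |s + 5| ≤ 6 + 5 = 11.
Hence |s^2 − 25| ≤ 11|s − 5|, which is < eps once |s − 5| < eps/11.
Take delta = min(1, eps/11). If 0 < |s − 5| < delta then both bounds hold and |s^2 − 25| ≤ 11|s − 5| < 11·(eps/11) = eps.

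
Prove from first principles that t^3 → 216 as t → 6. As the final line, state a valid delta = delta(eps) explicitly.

delta = min(2, eps/148)

Let eps > 0. We seek delta > 0 with 0 < |t − 6| < delta ⇒ |t^3 − 216| < eps.
Factor: t^3 − 216 = (t − 6)(t^2 + 6t + 36), so |t^3 − 216| = |t − 6|·|t^2 + 6t + 36|.
Restrict delta ≤ 2. Then |t − 6| < 2 gives |t| < 8, so by the triangle inequality |t^2 + 6t + 36| ≤ 8^2 + 6·8 + 36 = 148.
Hence |t^3 − 216| ≤ 148|t − 6|, which is < eps once |t − 6| < eps/148.
Take delta = min(2, eps/148). If 0 < |t − 6| < delta then both bounds hold and |t^3 − 216| ≤ 148|t − 6| < 148·(eps/148) = eps.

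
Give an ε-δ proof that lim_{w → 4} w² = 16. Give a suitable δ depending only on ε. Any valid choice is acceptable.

δ = min(1, ε/9)

Fix ε > 0. We seek δ > 0 with 0 < |w − 4| < δ ⇒ |w² − 16| < ε.
Factor: w² − 16 = (w − 4)(w + 4), so |w² − 16| = |w − 4|·|w + 4|.
Restrict δ ≤ 1. Then |w − 4| < 1 gives |w| < 5, so by the triangle inequality |w + 4| ≤ 5 + 4 = 9.
Hence |w² − 16| ≤ 9|w − 4|, which is < ε once |w − 4| < ε/9.
Take δ = min(1, ε/9). If 0 < |w − 4| < δ then both bounds hold and |w² − 16| ≤ 9|w − 4| < 9·(ε/9) = ε.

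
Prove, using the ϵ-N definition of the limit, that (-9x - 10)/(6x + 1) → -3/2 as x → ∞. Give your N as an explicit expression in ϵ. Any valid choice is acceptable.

N = (17/12)/ϵ

Fix ϵ > 0. We seek N > 0 such that x > N implies |(-9x - 10)/(6x + 1) + 3/2| < ϵ.
(-9x - 10)/(6x + 1) + 3/2 = (6(-9x - 10) − (-9)(6x + 1)) / (6(6x + 1)) = -51/(6(6x + 1)).
For x > 0 we have 6x + 1 > 6x, so |(-9x - 10)/(6x + 1) + 3/2| = 51/(6(6x + 1)) < 51/(6·6x) = (17/12)/x.
Thus |(-9x - 10)/(6x + 1) + 3/2| < ϵ whenever x > (17/12)/ϵ.
Take N = (17/12)/ϵ. If x > N then |(-9x - 10)/(6x + 1) + 3/2| < (17/12)/x < ϵ.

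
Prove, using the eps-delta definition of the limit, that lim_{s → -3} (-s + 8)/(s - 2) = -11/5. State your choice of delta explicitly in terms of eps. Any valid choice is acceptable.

delta = min(5/2, (25/12)eps)

Fix eps > 0. We want delta > 0 with 0 < |s + 3| < delta ⇒ |(-s + 8)/(s - 2) + 11/5| < eps.
Combining over a common denominator, (-s + 8)/(s - 2) + 11/5 = [(-s + 8)·(-5) − 11·(s - 2)] / [(-5)·(s - 2)] = -6(s + 3) / ((-5)(s - 2)).
So |(-s + 8)/(s - 2) + 11/5| = 6|s + 3| / (5·|s − 2|).
Restrict delta ≤ 5/2. Then |s + 3| < 5/2 gives |s − 2| = |(s + 3) + (-5)| ≥ 5 − 5/2 = 5/2.
Hence |(-s + 8)/(s - 2) + 11/5| < 6|s + 3|/(5·(5/2)) = (12/25)|s + 3|, which is < eps once |s + 3| < (25/12)eps.
Take delta = min(5/2, (25/12)eps). Then 0 < |s + 3| < delta forces both bounds, so |(-s + 8)/(s - 2) + 11/5| < eps.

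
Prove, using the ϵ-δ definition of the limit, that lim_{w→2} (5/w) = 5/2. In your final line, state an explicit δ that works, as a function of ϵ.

δ = min(1, (2/5)ϵ)

Suppose ϵ > 0. We seek δ > 0 such that 0 < |w − 2| < δ implies |5/w − (5/2)| < ϵ.
|5/w − (5/2)| = 5·|2 − w|/(2·|w|) = 5|w − 2|/(2|w|).
Restrict δ ≤ 1. Then |w − 2| < 1 gives |w| > 1, so 2|w| > 2.
Then |5/w − (5/2)| < 5|w − 2|/2, which is < ϵ when |w − 2| < (2/5)ϵ.
Take δ = min(1, (2/5)ϵ). Then 0 < |w − 2| < δ gives both |w − 2| < 1 and |w − 2| < (2/5)ϵ, so |5/w − (5/2)| < ϵ.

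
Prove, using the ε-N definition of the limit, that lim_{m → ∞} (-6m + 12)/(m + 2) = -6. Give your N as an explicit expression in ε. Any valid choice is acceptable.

N = 24/ε

Let ε > 0 be given. For m ≥ 1, |(-6m + 12)/(m + 2) + 6| = |24|/((m + 2)) = 24/((m + 2)).
Since m + 2 ≥ m for m ≥ 1, this is ≤ 24/(m) = 24/m.
So |(-6m + 12)/(m + 2) + 6| < ε whenever m > 24/ε.
Take N = 24/ε. If m > N then |(-6m + 12)/(m + 2) + 6| ≤ 24/m < ε.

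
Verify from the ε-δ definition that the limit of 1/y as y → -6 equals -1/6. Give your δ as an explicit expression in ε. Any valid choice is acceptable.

Let ε > 0 be given. We seek δ > 0 such that 0 < |y + 6| < δ implies |1/y + 1/6| < ε.
|1/y + 1/6| = |-6 − y|/(6·|y|) = |y + 6|/(6|y|).
Restrict δ ≤ 3. Then |y + 6| < 3 gives |y| > 3, so 6|y| > 18.
Then |1/y + 1/6| < |y + 6|/18, which is < ε when |y + 6| < 18ε.
Take δ = min(3, 18ε). Then 0 < |y + 6| < δ gives both |y + 6| < 3 and |y + 6| < 18ε, so |1/y + 1/6| < ε.

δ = min(3, 18ε)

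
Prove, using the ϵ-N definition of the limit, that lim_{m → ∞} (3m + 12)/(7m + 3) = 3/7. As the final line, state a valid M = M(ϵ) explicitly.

M = (75/49)/ϵ

Suppose ϵ > 0. For m ≥ 1, |(3m + 12)/(7m + 3) − (3/7)| = |75|/(7(7m + 3)) = 75/(7(7m + 3)).
Since 7m + 3 ≥ 7m for m ≥ 1, this is ≤ 75/(7·7m) = (75/49)/m.
So |(3m + 12)/(7m + 3) − (3/7)| < ϵ whenever m > (75/49)/ϵ.
Take M = (75/49)/ϵ. If m > M then |(3m + 12)/(7m + 3) − (3/7)| ≤ (75/49)/m < ϵ.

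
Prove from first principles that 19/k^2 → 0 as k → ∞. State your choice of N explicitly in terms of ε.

Fix ε > 0. For k ≥ 1, |19/k^2 − 0| = 19/k^2.
19/k^2 < ε ⇔ k^2 > 19/ε ⇔ k > (19/ε)^{1/2}.
Take N = (19/ε)^{1/2}. Then k > N implies 19/k^2 < ε.

N = (19/ε)^{1/2}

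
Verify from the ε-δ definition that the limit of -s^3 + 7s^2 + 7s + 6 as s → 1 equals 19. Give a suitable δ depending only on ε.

δ = min(1, ε/29)

Let ε > 0 be given. We want δ > 0 such that 0 < |s − 1| < δ implies |(-s^3 + 7s^2 + 7s + 6) − 19| < ε.
(-s^3 + 7s^2 + 7s + 6) − 19 = -s^3 + 7s^2 + 7s - 13 = (s − 1)(-s^2 + 6s + 13).
So |(-s^3 + 7s^2 + 7s + 6) − 19| = |s − 1|·|-s^2 + 6s + 13|.
Assume first that |s − 1| < 1, so |s| < 2. Then |-s^2 + 6s + 13| ≤ 2^2 + 6·2 + 13 = 29.
Hence |(-s^3 + 7s^2 + 7s + 6) − 19| ≤ 29|s − 1| < ε provided |s − 1| < ε/29.
Choosing δ = min(1, ε/29) ensures both conditions, hence |(-s^3 + 7s^2 + 7s + 6) − 19| < ε.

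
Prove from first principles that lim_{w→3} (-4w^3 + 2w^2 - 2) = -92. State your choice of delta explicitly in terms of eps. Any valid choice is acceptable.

Let eps > 0 be given. We want delta > 0 such that 0 < |w − 3| < delta implies |(-4w^3 + 2w^2 - 2) + 92| < eps.
(-4w^3 + 2w^2 - 2) + 92 = -4w^3 + 2w^2 + 90 = (w − 3)(-4w^2 - 10w - 30).
So |(-4w^3 + 2w^2 - 2) + 92| = |w − 3|·|-4w^2 - 10w - 30|.
Assume first that |w − 3| < 1, so |w| < 4. Then |-4w^2 - 10w - 30| ≤ 4·4^2 + 10·4 + 30 = 134.
Hence |(-4w^3 + 2w^2 - 2) + 92| ≤ 134|w − 3| < eps provided |w − 3| < eps/134.
Choosing delta = min(1, eps/134) ensures both conditions, hence |(-4w^3 + 2w^2 - 2) + 92| < eps.

delta = min(1, eps/134)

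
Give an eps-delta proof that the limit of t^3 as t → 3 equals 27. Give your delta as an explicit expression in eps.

Let eps > 0 be given. We seek delta > 0 with 0 < |t − 3| < delta ⇒ |t^3 − 27| < eps.
Factor: t^3 − 27 = (t − 3)(t^2 + 3t + 9), so |t^3 − 27| = |t − 3|·|t^2 + 3t + 9|.
Restrict delta ≤ 1. Then |t − 3| < 1 gives |t| < 4, so by the triangle inequality |t^2 + 3t + 9| ≤ 4^2 + 3·4 + 9 = 37.
Hence |t^3 − 27| ≤ 37|t − 3|, which is < eps once |t − 3| < eps/37.
Take delta = min(1, eps/37). If 0 < |t − 3| < delta then both bounds hold and |t^3 − 27| ≤ 37|t − 3| < 37·(eps/37) = eps.

delta = min(1, eps/37)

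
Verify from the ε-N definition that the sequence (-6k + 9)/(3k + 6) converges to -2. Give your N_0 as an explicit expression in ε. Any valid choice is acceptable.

Let ε > 0. For k ≥ 1, |(-6k + 9)/(3k + 6) + 2| = |63|/(3(3k + 6)) = 63/(3(3k + 6)).
Since 3k + 6 ≥ 3k for k ≥ 1, this is ≤ 63/(3·3k) = 7/k.
So |(-6k + 9)/(3k + 6) + 2| < ε whenever k > 7/ε.
Take N_0 = 7/ε. If k > N_0 then |(-6k + 9)/(3k + 6) + 2| ≤ 7/k < ε.

N_0 = 7/ε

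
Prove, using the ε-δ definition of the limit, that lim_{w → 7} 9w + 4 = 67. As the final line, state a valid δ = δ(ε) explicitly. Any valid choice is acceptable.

Let ε > 0 be given. We need δ > 0 so that 0 < |w − 7| < δ implies |(9w + 4) − 67| < ε.
|(9w + 4) − 67| = |9w - 63| = 9|w − 7|.
So 9|w − 7| < ε exactly when |w − 7| < ε/9.
Take δ = ε/9. If 0 < |w − 7| < δ then |(9w + 4) − 67| = 9|w − 7| < 9·(ε/9) = ε.

δ = ε/9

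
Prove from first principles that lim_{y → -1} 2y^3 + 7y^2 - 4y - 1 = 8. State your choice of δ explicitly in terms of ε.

Fix ε > 0. We want δ > 0 such that 0 < |y + 1| < δ implies |(2y^3 + 7y^2 - 4y - 1) − 8| < ε.
(2y^3 + 7y^2 - 4y - 1) − 8 = 2y^3 + 7y^2 - 4y - 9 = (y + 1)(2y^2 + 5y - 9).
So |(2y^3 + 7y^2 - 4y - 1) − 8| = |y + 1|·|2y^2 + 5y - 9|.
Require δ ≤ 2. Then |y + 1| < 2 gives |y| < 3, and by the triangle inequality |2y^2 + 5y - 9| ≤ 2·3^2 + 5·3 + 9 = 42.
Hence |(2y^3 + 7y^2 - 4y - 1) − 8| ≤ 42|y + 1| < ε provided |y + 1| < ε/42.
Take δ = min(2, ε/42). Then 0 < |y + 1| < δ gives both |y + 1| < 2 and |y + 1| < ε/42, so |(2y^3 + 7y^2 - 4y - 1) − 8| < ε.

δ = min(2, ε/42)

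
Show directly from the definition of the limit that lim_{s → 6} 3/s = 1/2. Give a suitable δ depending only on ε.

Let ε > 0 be given. We seek δ > 0 such that 0 < |s − 6| < δ implies |3/s − (1/2)| < ε.
|3/s − (1/2)| = 3·|6 − s|/(6·|s|) = 3|s − 6|/(6|s|).
Restrict δ ≤ 3. Then |s − 6| < 3 gives |s| > 3, so 6|s| > 18.
Then |3/s − (1/2)| < 3|s − 6|/18, which is < ε when |s − 6| < 6ε.
Take δ = min(3, 6ε). Then 0 < |s − 6| < δ gives both |s − 6| < 3 and |s − 6| < 6ε, so |3/s − (1/2)| < ε.

δ = min(3, 6ε)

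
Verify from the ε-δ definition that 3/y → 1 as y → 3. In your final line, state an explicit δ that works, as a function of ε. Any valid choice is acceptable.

Suppose ε > 0. We seek δ > 0 such that 0 < |y − 3| < δ implies |3/y − 1| < ε.
|3/y − 1| = 3·|3 − y|/(3·|y|) = 3|y − 3|/(3|y|).
Restrict δ ≤ 3/2. Then |y − 3| < 3/2 gives |y| > 3/2, so 3|y| > 9/2.
Then |3/y − 1| < 3|y − 3|/(9/2), which is < ε when |y − 3| < (3/2)ε.
Take δ = min(3/2, (3/2)ε). Then 0 < |y − 3| < δ gives both |y − 3| < 3/2 and |y − 3| < (3/2)ε, so |3/y − 1| < ε.

δ = min(3/2, (3/2)ε)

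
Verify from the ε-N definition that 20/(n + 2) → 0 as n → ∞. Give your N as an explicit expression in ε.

Let ε > 0. For n ≥ 1, |20/(n + 2) − 0| = 20/(n + 2) ≤ 20/n.
We need 20/n < ε, i.e. n > 20/ε.
Take N = 20/ε. If n > N then |20/(n + 2)| ≤ 20/n < ε.

N = 20/ε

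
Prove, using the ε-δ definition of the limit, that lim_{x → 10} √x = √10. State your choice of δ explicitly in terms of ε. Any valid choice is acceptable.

Let ε > 0 be given. We want δ > 0 such that 0 < |x − 10| < δ implies |√x − √10| < ε.
Multiplying by the conjugate, |√x − √10| = |x − 10|/(√x + √10).
Restrict δ ≤ 10 so that |x − 10| < 10 forces x > 0, and then √x + √10 > √10.
Hence |√x − √10| < |x − 10|/√10, which is < ε once |x − 10| < √10·ε.
Take δ = min(10, √10·ε). If 0 < |x − 10| < δ then x > 0 and |√x − √10| < |x − 10|/√10 < ε.

δ = min(10, √10·ε)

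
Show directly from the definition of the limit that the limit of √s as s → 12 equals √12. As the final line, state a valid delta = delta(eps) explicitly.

Suppose eps > 0. We want delta > 0 such that 0 < |s − 12| < delta implies |√s − √12| < eps.
Rationalise: √s − √12 = (s − 12)/(√s + √12), so |√s − √12| = |s − 12|/(√s + √12).
Restrict delta ≤ 12 so that |s − 12| < 12 forces s > 0, and then √s + √12 > √12.
Hence |√s − √12| < |s − 12|/√12, which is < eps once |s − 12| < √12·eps.
Take delta = min(12, √12·eps). If 0 < |s − 12| < delta then s > 0 and |√s − √12| < |s − 12|/√12 < eps.

delta = min(12, √12·eps)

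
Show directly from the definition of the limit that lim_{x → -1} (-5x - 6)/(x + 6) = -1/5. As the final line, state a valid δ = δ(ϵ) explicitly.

δ = min(5/2, (25/48)ϵ)

Let ϵ > 0 be given. We want δ > 0 with 0 < |x + 1| < δ ⇒ |(-5x - 6)/(x + 6) + 1/5| < ϵ.
Combining over a common denominator, (-5x - 6)/(x + 6) + 1/5 = [(-5x - 6)·5 − (-1)·(x + 6)] / [5·(x + 6)] = -24(x + 1) / (5(x + 6)).
So |(-5x - 6)/(x + 6) + 1/5| = 24|x + 1| / (5·|x + 6|).
Restrict δ ≤ 5/2. Then |x + 1| < 5/2 gives |x + 6| = |(x + 1) + 5| ≥ 5 − 5/2 = 5/2.
Hence |(-5x - 6)/(x + 6) + 1/5| < 24|x + 1|/(5·(5/2)) = (48/25)|x + 1|, which is < ϵ once |x + 1| < (25/48)ϵ.
Take δ = min(5/2, (25/48)ϵ). Then 0 < |x + 1| < δ forces both bounds, so |(-5x - 6)/(x + 6) + 1/5| < ϵ.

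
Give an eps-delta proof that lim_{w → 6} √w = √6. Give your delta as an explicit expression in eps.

delta = min(6, √6·eps)

Let eps > 0 be given. We want delta > 0 such that 0 < |w − 6| < delta implies |√w − √6| < eps.
Rationalise: √w − √6 = (w − 6)/(√w + √6), so |√w − √6| = |w − 6|/(√w + √6).
Restrict delta ≤ 6 so that |w − 6| < 6 forces w > 0, and then √w + √6 > √6.
Hence |√w − √6| < |w − 6|/√6, which is < eps once |w − 6| < √6·eps.
Take delta = min(6, √6·eps). If 0 < |w − 6| < delta then w > 0 and |√w − √6| < |w − 6|/√6 < eps.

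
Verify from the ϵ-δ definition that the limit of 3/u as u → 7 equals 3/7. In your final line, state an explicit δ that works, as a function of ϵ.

Let ϵ > 0. We seek δ > 0 such that 0 < |u − 7| < δ implies |3/u − (3/7)| < ϵ.
|3/u − (3/7)| = 3·|7 − u|/(7·|u|) = 3|u − 7|/(7|u|).
Restrict δ ≤ 7/2. Then |u − 7| < 7/2 gives |u| > 7/2, so 7|u| > 49/2.
Then |3/u − (3/7)| < 3|u − 7|/(49/2), which is < ϵ when |u − 7| < (49/6)ϵ.
Take δ = min(7/2, (49/6)ϵ). Then 0 < |u − 7| < δ gives both |u − 7| < 7/2 and |u − 7| < (49/6)ϵ, so |3/u − (3/7)| < ϵ.

δ = min(7/2, (49/6)ϵ)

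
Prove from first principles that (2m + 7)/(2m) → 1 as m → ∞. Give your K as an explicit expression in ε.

Let ε > 0. For m ≥ 1, |(2m + 7)/(2m) − 1| = |14|/(2(2m)) = 14/(2(2m)).
Since 2m ≥ 2m for m ≥ 1, this is ≤ 14/(2·2m) = (7/2)/m.
So |(2m + 7)/(2m) − 1| < ε whenever m > (7/2)/ε.
Take K = (7/2)/ε. If m > K then |(2m + 7)/(2m) − 1| ≤ (7/2)/m < ε.

K = (7/2)/ε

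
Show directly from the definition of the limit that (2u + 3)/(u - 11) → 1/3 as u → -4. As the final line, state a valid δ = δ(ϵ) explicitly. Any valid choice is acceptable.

Suppose ϵ > 0. We want δ > 0 with 0 < |u + 4| < δ ⇒ |(2u + 3)/(u - 11) − (1/3)| < ϵ.
Combining over a common denominator, (2u + 3)/(u - 11) − (1/3) = [(2u + 3)·(-15) − (-5)·(u - 11)] / [(-15)·(u - 11)] = -25(u + 4) / ((-15)(u - 11)).
So |(2u + 3)/(u - 11) − (1/3)| = 25|u + 4| / (15·|u − 11|).
Restrict δ ≤ 15/2. Then |u + 4| < 15/2 gives |u − 11| = |(u + 4) + (-15)| ≥ 15 − 15/2 = 15/2.
Hence |(2u + 3)/(u - 11) − (1/3)| < 25|u + 4|/(15·(15/2)) = (2/9)|u + 4|, which is < ϵ once |u + 4| < (9/2)ϵ.
Take δ = min(15/2, (9/2)ϵ). Then 0 < |u + 4| < δ forces both bounds, so |(2u + 3)/(u - 11) − (1/3)| < ϵ.

δ = min(15/2, (9/2)ϵ)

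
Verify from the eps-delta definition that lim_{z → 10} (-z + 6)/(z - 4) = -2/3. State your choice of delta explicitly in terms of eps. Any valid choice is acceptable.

Let eps > 0. We want delta > 0 with 0 < |z − 10| < delta ⇒ |(-z + 6)/(z - 4) + 2/3| < eps.
Combining over a common denominator, (-z + 6)/(z - 4) + 2/3 = [(-z + 6)·6 − (-4)·(z - 4)] / [6·(z - 4)] = -2(z − 10) / (6(z - 4)).
So |(-z + 6)/(z - 4) + 2/3| = 2|z − 10| / (6·|z − 4|).
Restrict delta ≤ 3. Then |z − 10| < 3 gives |z − 4| = |(z − 10) + 6| ≥ 6 − 3 = 3.
Hence |(-z + 6)/(z - 4) + 2/3| < 2|z − 10|/(6·3) = (1/9)|z − 10|, which is < eps once |z − 10| < 9eps.
Take delta = min(3, 9eps). Then 0 < |z − 10| < delta forces both bounds, so |(-z + 6)/(z - 4) + 2/3| < eps.

delta = min(3, 9eps)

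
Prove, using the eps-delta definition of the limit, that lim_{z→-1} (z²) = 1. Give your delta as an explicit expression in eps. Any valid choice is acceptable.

delta = min(1, eps/3)

Fix eps > 0. We seek delta > 0 with 0 < |z + 1| < delta ⇒ |z² − 1| < eps.
Factor: z² − 1 = (z + 1)(z - 1), so |z² − 1| = |z + 1|·|z - 1|.
Impose delta ≤ 1 so that |z| < 2; then |z - 1| ≤ 3.
Hence |z² − 1| ≤ 3|z + 1|, which is < eps once |z + 1| < eps/3.
Take delta = min(1, eps/3). If 0 < |z + 1| < delta then both bounds hold and |z² − 1| ≤ 3|z + 1| < 3·(eps/3) = eps.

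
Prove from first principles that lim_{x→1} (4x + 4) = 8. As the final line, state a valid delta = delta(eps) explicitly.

delta = eps/4

Fix eps > 0. We need delta > 0 so that 0 < |x − 1| < delta implies |(4x + 4) − 8| < eps.
Since (4x + 4) − 8 = 4(x − 1), we have |(4x + 4) − 8| = 4|x − 1|.
So 4|x − 1| < eps exactly when |x − 1| < eps/4.
Take delta = eps/4. If 0 < |x − 1| < delta then |(4x + 4) − 8| = 4|x − 1| < 4·(eps/4) = eps.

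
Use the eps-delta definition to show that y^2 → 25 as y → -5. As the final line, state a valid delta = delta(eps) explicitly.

Fix eps > 0. We seek delta > 0 with 0 < |y + 5| < delta ⇒ |y^2 − 25| < eps.
Factor: y^2 − 25 = (y + 5)(y - 5), so |y^2 − 25| = |y + 5|·|y - 5|.
Restrict delta ≤ 1. Then |y + 5| < 1 gives |y| < 6, so by the triangle inequality |y - 5| ≤ 6 + 5 = 11.
Hence |y^2 − 25| ≤ 11|y + 5|, which is < eps once |y + 5| < eps/11.
Take delta = min(1, eps/11). If 0 < |y + 5| < delta then both bounds hold and |y^2 − 25| ≤ 11|y + 5| < 11·(eps/11) = eps.

delta = min(1, eps/11)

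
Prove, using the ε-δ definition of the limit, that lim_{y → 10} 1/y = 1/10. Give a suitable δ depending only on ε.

δ = min(5, 50ε)

Let ε > 0 be given. We seek δ > 0 such that 0 < |y − 10| < δ implies |1/y − (1/10)| < ε.
|1/y − (1/10)| = |10 − y|/(10·|y|) = |y − 10|/(10|y|).
Restrict δ ≤ 5. Then |y − 10| < 5 gives |y| > 5, so 10|y| > 50.
Then |1/y − (1/10)| < |y − 10|/50, which is < ε when |y − 10| < 50ε.
Take δ = min(5, 50ε). Then 0 < |y − 10| < δ gives both |y − 10| < 5 and |y − 10| < 50ε, so |1/y − (1/10)| < ε.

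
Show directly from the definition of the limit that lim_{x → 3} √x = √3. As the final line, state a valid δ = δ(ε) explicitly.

Suppose ε > 0. We want δ > 0 such that 0 < |x − 3| < δ implies |√x − √3| < ε.
Rationalise: √x − √3 = (x − 3)/(√x + √3), so |√x − √3| = |x − 3|/(√x + √3).
Restrict δ ≤ 3 so that |x − 3| < 3 forces x > 0, and then √x + √3 > √3.
Hence |√x − √3| < |x − 3|/√3, which is < ε once |x − 3| < √3·ε.
Take δ = min(3, √3·ε). If 0 < |x − 3| < δ then x > 0 and |√x − √3| < |x − 3|/√3 < ε.

δ = min(3, √3·ε)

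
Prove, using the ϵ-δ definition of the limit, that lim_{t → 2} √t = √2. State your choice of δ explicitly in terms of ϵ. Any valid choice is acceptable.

δ = min(2, √2·ϵ)

Fix ϵ > 0. We want δ > 0 such that 0 < |t − 2| < δ implies |√t − √2| < ϵ.
Rationalise: √t − √2 = (t − 2)/(√t + √2), so |√t − √2| = |t − 2|/(√t + √2).
Restrict δ ≤ 2 so that |t − 2| < 2 forces t > 0, and then √t + √2 > √2.
Hence |√t − √2| < |t − 2|/√2, which is < ϵ once |t − 2| < √2·ϵ.
Take δ = min(2, √2·ϵ). If 0 < |t − 2| < δ then t > 0 and |√t − √2| < |t − 2|/√2 < ϵ.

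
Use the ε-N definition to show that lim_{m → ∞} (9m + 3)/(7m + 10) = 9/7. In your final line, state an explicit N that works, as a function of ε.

Suppose ε > 0. For m ≥ 1, |(9m + 3)/(7m + 10) − (9/7)| = |-69|/(7(7m + 10)) = 69/(7(7m + 10)).
Since 7m + 10 ≥ 7m for m ≥ 1, this is ≤ 69/(7·7m) = (69/49)/m.
So |(9m + 3)/(7m + 10) − (9/7)| < ε whenever m > (69/49)/ε.
Take N = (69/49)/ε. If m > N then |(9m + 3)/(7m + 10) − (9/7)| ≤ (69/49)/m < ε.

N = (69/49)/ε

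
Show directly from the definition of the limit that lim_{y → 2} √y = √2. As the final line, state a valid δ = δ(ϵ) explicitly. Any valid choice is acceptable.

δ = min(2, √2·ϵ)

Let ϵ > 0. We want δ > 0 such that 0 < |y − 2| < δ implies |√y − √2| < ϵ.
Multiplying by the conjugate, |√y − √2| = |y − 2|/(√y + √2).
Restrict δ ≤ 2 so that |y − 2| < 2 forces y > 0, and then √y + √2 > √2.
Hence |√y − √2| < |y − 2|/√2, which is < ϵ once |y − 2| < √2·ϵ.
Take δ = min(2, √2·ϵ). If 0 < |y − 2| < δ then y > 0 and |√y − √2| < |y − 2|/√2 < ϵ.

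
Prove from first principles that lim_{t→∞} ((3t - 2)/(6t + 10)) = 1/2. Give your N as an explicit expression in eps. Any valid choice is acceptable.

Suppose eps > 0. We seek N > 0 such that t > N implies |(3t - 2)/(6t + 10) − (1/2)| < eps.
(3t - 2)/(6t + 10) − (1/2) = (6(3t - 2) − 3(6t + 10)) / (6(6t + 10)) = -42/(6(6t + 10)).
For t > 0 we have 6t + 10 > 6t, so |(3t - 2)/(6t + 10) − (1/2)| = 42/(6(6t + 10)) < 42/(6·6t) = (7/6)/t.
Thus |(3t - 2)/(6t + 10) − (1/2)| < eps whenever t > (7/6)/eps.
Take N = (7/6)/eps. If t > N then |(3t - 2)/(6t + 10) − (1/2)| < (7/6)/t < eps.

N = (7/6)/eps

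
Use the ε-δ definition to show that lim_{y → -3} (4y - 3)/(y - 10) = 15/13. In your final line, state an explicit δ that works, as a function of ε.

δ = min(13/2, (169/74)ε)

Let ε > 0. We want δ > 0 with 0 < |y + 3| < δ ⇒ |(4y - 3)/(y - 10) − (15/13)| < ε.
Combining over a common denominator, (4y - 3)/(y - 10) − (15/13) = [(4y - 3)·(-13) − (-15)·(y - 10)] / [(-13)·(y - 10)] = -37(y + 3) / ((-13)(y - 10)).
So |(4y - 3)/(y - 10) − (15/13)| = 37|y + 3| / (13·|y − 10|).
Restrict δ ≤ 13/2. Then |y + 3| < 13/2 gives |y − 10| = |(y + 3) + (-13)| ≥ 13 − 13/2 = 13/2.
Hence |(4y - 3)/(y - 10) − (15/13)| < 37|y + 3|/(13·(13/2)) = (74/169)|y + 3|, which is < ε once |y + 3| < (169/74)ε.
Take δ = min(13/2, (169/74)ε). Then 0 < |y + 3| < δ forces both bounds, so |(4y - 3)/(y - 10) − (15/13)| < ε.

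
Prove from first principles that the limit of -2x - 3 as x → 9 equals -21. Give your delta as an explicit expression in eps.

Fix eps > 0. We need delta > 0 so that 0 < |x − 9| < delta implies |(-2x - 3) + 21| < eps.
Since (-2x - 3) + 21 = -2(x − 9), we have |(-2x - 3) + 21| = 2|x − 9|.
So 2|x − 9| < eps exactly when |x − 9| < eps/2.
Choosing delta = eps/2 gives |(-2x - 3) + 21| = 2|x − 9| < eps whenever |x − 9| < delta.

delta = eps/2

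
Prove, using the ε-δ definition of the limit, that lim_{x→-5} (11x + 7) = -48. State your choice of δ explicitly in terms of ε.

Fix ε > 0. We need δ > 0 so that 0 < |x + 5| < δ implies |(11x + 7) + 48| < ε.
Since (11x + 7) + 48 = 11(x + 5), we have |(11x + 7) + 48| = 11|x + 5|.
Thus it suffices that |x + 5| < ε/11.
Choosing δ = ε/11 gives |(11x + 7) + 48| = 11|x + 5| < ε whenever |x + 5| < δ.

δ = ε/11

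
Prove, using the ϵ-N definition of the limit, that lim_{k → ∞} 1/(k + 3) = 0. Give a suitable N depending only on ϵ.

Let ϵ > 0. For k ≥ 1, |1/(k + 3) − 0| = 1/(k + 3) ≤ 1/k.
We need 1/k < ϵ, i.e. k > 1/ϵ.
Take N = 1/ϵ. If k > N then |1/(k + 3)| ≤ 1/k < ϵ.

N = 1/ϵ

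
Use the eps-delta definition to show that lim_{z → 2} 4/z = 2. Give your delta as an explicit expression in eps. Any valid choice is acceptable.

delta = min(1, (1/2)eps)

Fix eps > 0. We seek delta > 0 such that 0 < |z − 2| < delta implies |4/z − 2| < eps.
|4/z − 2| = 4·|2 − z|/(2·|z|) = 4|z − 2|/(2|z|).
Require delta ≤ 1 so that |z| > 2 − 1 = 1, hence 2|z| > 2.
Then |4/z − 2| < 4|z − 2|/2, which is < eps when |z − 2| < (1/2)eps.
Take delta = min(1, (1/2)eps). Then 0 < |z − 2| < delta gives both |z − 2| < 1 and |z − 2| < (1/2)eps, so |4/z − 2| < eps.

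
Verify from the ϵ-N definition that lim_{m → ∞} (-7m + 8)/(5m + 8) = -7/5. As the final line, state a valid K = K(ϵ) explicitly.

K = (96/25)/ϵ

Let ϵ > 0. For m ≥ 1, |(-7m + 8)/(5m + 8) + 7/5| = |96|/(5(5m + 8)) = 96/(5(5m + 8)).
Since 5m + 8 ≥ 5m for m ≥ 1, this is ≤ 96/(5·5m) = (96/25)/m.
So |(-7m + 8)/(5m + 8) + 7/5| < ϵ whenever m > (96/25)/ϵ.
Take K = (96/25)/ϵ. If m > K then |(-7m + 8)/(5m + 8) + 7/5| ≤ (96/25)/m < ϵ.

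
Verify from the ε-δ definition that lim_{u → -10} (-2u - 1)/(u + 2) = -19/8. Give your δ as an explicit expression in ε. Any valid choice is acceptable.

Let ε > 0 be given. We want δ > 0 with 0 < |u + 10| < δ ⇒ |(-2u - 1)/(u + 2) + 19/8| < ε.
Combining over a common denominator, (-2u - 1)/(u + 2) + 19/8 = [(-2u - 1)·(-8) − 19·(u + 2)] / [(-8)·(u + 2)] = -3(u + 10) / ((-8)(u + 2)).
So |(-2u - 1)/(u + 2) + 19/8| = 3|u + 10| / (8·|u + 2|).
Restrict δ ≤ 4. Then |u + 10| < 4 gives |u + 2| = |(u + 10) + (-8)| ≥ 8 − 4 = 4.
Hence |(-2u - 1)/(u + 2) + 19/8| < 3|u + 10|/(8·4) = (3/32)|u + 10|, which is < ε once |u + 10| < (32/3)ε.
Take δ = min(4, (32/3)ε). Then 0 < |u + 10| < δ forces both bounds, so |(-2u - 1)/(u + 2) + 19/8| < ε.

δ = min(4, (32/3)ε)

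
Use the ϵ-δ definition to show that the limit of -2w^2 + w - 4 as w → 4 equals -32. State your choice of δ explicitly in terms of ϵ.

δ = min(2, ϵ/19)

Suppose ϵ > 0. We want δ > 0 such that 0 < |w − 4| < δ implies |(-2w^2 + w - 4) + 32| < ϵ.
(-2w^2 + w - 4) + 32 = -2w^2 + w + 28 = (w − 4)(-2w - 7).
So |(-2w^2 + w - 4) + 32| = |w − 4|·|-2w - 7|.
Require δ ≤ 2. Then |w − 4| < 2 gives |w| < 6, and by the triangle inequality |-2w - 7| ≤ 2·6 + 7 = 19.
Hence |(-2w^2 + w - 4) + 32| ≤ 19|w − 4| < ϵ provided |w − 4| < ϵ/19.
Take δ = min(2, ϵ/19). Then 0 < |w − 4| < δ gives both |w − 4| < 2 and |w − 4| < ϵ/19, so |(-2w^2 + w - 4) + 32| < ϵ.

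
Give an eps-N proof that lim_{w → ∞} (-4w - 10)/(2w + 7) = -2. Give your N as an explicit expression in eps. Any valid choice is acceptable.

N = 2/eps

Let eps > 0 be given. We seek N > 0 such that w > N implies |(-4w - 10)/(2w + 7) + 2| < eps.
(-4w - 10)/(2w + 7) + 2 = (2(-4w - 10) − (-4)(2w + 7)) / (2(2w + 7)) = 8/(2(2w + 7)).
For w > 0 we have 2w + 7 > 2w, so |(-4w - 10)/(2w + 7) + 2| = 8/(2(2w + 7)) < 8/(2·2w) = 2/w.
Thus |(-4w - 10)/(2w + 7) + 2| < eps whenever w > 2/eps.
Take N = 2/eps. If w > N then |(-4w - 10)/(2w + 7) + 2| < 2/w < eps.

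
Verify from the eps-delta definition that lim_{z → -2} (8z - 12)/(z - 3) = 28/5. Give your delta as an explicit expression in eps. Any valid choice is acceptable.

Let eps > 0 be given. We want delta > 0 with 0 < |z + 2| < delta ⇒ |(8z - 12)/(z - 3) − (28/5)| < eps.
Combining over a common denominator, (8z - 12)/(z - 3) − (28/5) = [(8z - 12)·(-5) − (-28)·(z - 3)] / [(-5)·(z - 3)] = -12(z + 2) / ((-5)(z - 3)).
So |(8z - 12)/(z - 3) − (28/5)| = 12|z + 2| / (5·|z − 3|).
Restrict delta ≤ 5/2. Then |z + 2| < 5/2 gives |z − 3| = |(z + 2) + (-5)| ≥ 5 − 5/2 = 5/2.
Hence |(8z - 12)/(z - 3) − (28/5)| < 12|z + 2|/(5·(5/2)) = (24/25)|z + 2|, which is < eps once |z + 2| < (25/24)eps.
Take delta = min(5/2, (25/24)eps). Then 0 < |z + 2| < delta forces both bounds, so |(8z - 12)/(z - 3) − (28/5)| < eps.

delta = min(5/2, (25/24)eps)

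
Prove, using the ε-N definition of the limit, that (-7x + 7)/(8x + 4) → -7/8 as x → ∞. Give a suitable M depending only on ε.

Suppose ε > 0. We seek M > 0 such that x > M implies |(-7x + 7)/(8x + 4) + 7/8| < ε.
(-7x + 7)/(8x + 4) + 7/8 = (8(-7x + 7) − (-7)(8x + 4)) / (8(8x + 4)) = 84/(8(8x + 4)).
For x > 0 we have 8x + 4 > 8x, so |(-7x + 7)/(8x + 4) + 7/8| = 84/(8(8x + 4)) < 84/(8·8x) = (21/16)/x.
Thus |(-7x + 7)/(8x + 4) + 7/8| < ε whenever x > (21/16)/ε.
Take M = (21/16)/ε. If x > M then |(-7x + 7)/(8x + 4) + 7/8| < (21/16)/x < ε.

M = (21/16)/ε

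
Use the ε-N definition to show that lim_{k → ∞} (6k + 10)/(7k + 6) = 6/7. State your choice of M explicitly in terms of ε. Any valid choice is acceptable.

M = (34/49)/ε

Let ε > 0 be given. For k ≥ 1, |(6k + 10)/(7k + 6) − (6/7)| = |34|/(7(7k + 6)) = 34/(7(7k + 6)).
Since 7k + 6 ≥ 7k for k ≥ 1, this is ≤ 34/(7·7k) = (34/49)/k.
So |(6k + 10)/(7k + 6) − (6/7)| < ε whenever k > (34/49)/ε.
Take M = (34/49)/ε. If k > M then |(6k + 10)/(7k + 6) − (6/7)| ≤ (34/49)/k < ε.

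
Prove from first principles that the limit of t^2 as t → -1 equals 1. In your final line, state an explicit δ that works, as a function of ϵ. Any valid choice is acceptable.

δ = min(1, ϵ/3)

Let ϵ > 0 be given. We seek δ > 0 with 0 < |t + 1| < δ ⇒ |t^2 − 1| < ϵ.
Factor: t^2 − 1 = (t + 1)(t - 1), so |t^2 − 1| = |t + 1|·|t - 1|.
Impose δ ≤ 1 so that |t| < 2; then |t - 1| ≤ 3.
Hence |t^2 − 1| ≤ 3|t + 1|, which is < ϵ once |t + 1| < ϵ/3.
Take δ = min(1, ϵ/3). If 0 < |t + 1| < δ then both bounds hold and |t^2 − 1| ≤ 3|t + 1| < 3·(ϵ/3) = ϵ.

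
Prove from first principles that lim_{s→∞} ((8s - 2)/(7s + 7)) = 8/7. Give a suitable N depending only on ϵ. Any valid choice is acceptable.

N = (10/7)/ϵ

Suppose ϵ > 0. We seek N > 0 such that s > N implies |(8s - 2)/(7s + 7) − (8/7)| < ϵ.
(8s - 2)/(7s + 7) − (8/7) = (7(8s - 2) − 8(7s + 7)) / (7(7s + 7)) = -70/(7(7s + 7)).
For s > 0 we have 7s + 7 > 7s, so |(8s - 2)/(7s + 7) − (8/7)| = 70/(7(7s + 7)) < 70/(7·7s) = (10/7)/s.
Thus |(8s - 2)/(7s + 7) − (8/7)| < ϵ whenever s > (10/7)/ϵ.
Take N = (10/7)/ϵ. If s > N then |(8s - 2)/(7s + 7) − (8/7)| < (10/7)/s < ϵ.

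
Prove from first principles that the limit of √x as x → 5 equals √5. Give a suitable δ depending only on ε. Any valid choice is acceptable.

Let ε > 0. We want δ > 0 such that 0 < |x − 5| < δ implies |√x − √5| < ε.
Rationalise: √x − √5 = (x − 5)/(√x + √5), so |√x − √5| = |x − 5|/(√x + √5).
Restrict δ ≤ 5 so that |x − 5| < 5 forces x > 0, and then √x + √5 > √5.
Hence |√x − √5| < |x − 5|/√5, which is < ε once |x − 5| < √5·ε.
Take δ = min(5, √5·ε). If 0 < |x − 5| < δ then x > 0 and |√x − √5| < |x − 5|/√5 < ε.

δ = min(5, √5·ε)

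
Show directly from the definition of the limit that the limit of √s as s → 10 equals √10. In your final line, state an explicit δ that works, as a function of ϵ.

δ = min(10, √10·ϵ)

Let ϵ > 0. We want δ > 0 such that 0 < |s − 10| < δ implies |√s − √10| < ϵ.
Rationalise: √s − √10 = (s − 10)/(√s + √10), so |√s − √10| = |s − 10|/(√s + √10).
Restrict δ ≤ 10 so that |s − 10| < 10 forces s > 0, and then √s + √10 > √10.
Hence |√s − √10| < |s − 10|/√10, which is < ϵ once |s − 10| < √10·ϵ.
Take δ = min(10, √10·ϵ). If 0 < |s − 10| < δ then s > 0 and |√s − √10| < |s − 10|/√10 < ϵ.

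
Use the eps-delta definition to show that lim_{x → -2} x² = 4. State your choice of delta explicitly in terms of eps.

Suppose eps > 0. We seek delta > 0 with 0 < |x + 2| < delta ⇒ |x² − 4| < eps.
Factor: x² − 4 = (x + 2)(x - 2), so |x² − 4| = |x + 2|·|x - 2|.
Impose delta ≤ 2 so that |x| < 4; then |x - 2| ≤ 6.
Hence |x² − 4| ≤ 6|x + 2|, which is < eps once |x + 2| < eps/6.
Take delta = min(2, eps/6). If 0 < |x + 2| < delta then both bounds hold and |x² − 4| ≤ 6|x + 2| < 6·(eps/6) = eps.

delta = min(2, eps/6)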